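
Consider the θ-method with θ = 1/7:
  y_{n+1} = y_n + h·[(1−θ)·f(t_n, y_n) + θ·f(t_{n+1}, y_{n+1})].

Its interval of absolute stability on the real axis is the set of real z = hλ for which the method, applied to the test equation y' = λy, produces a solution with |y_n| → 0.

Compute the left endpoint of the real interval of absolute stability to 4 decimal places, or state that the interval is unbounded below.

Set f=λy, z=hλ:
  y_{n+1} = y_n + z·[6/7·y_n + 1/7·y_{n+1}] ⇒ (1 − 1/7z)y_{n+1} = (1 + 6/7z)y_n
  R(z) = (1 + 6/7z)/(1 − 1/7z).

Solve |R(x)|<1 on ℝ⁻.
x=-1.05: |R|=0.0870
R=−1: 1+6/7x = −1+1/7x ⇒ -5/7x=2 ⇒ x=2/(-5/7)=-2.8000
Confirm numerically:
  x=-2.575: |R|=0.88251 <1
  x=-2.285: |R|=0.72267 <1
  x=-1.601: |R|=0.30299 <1
  x=-1.568: |R|=0.28105 <1
  x=-3.240: |R|=1.21484 >1
  x=-3.212: |R|=1.20172 >1
  x=-3.147: |R|=1.17099 >1
Stable set (-2.8000, 0).

z* = -2.8000.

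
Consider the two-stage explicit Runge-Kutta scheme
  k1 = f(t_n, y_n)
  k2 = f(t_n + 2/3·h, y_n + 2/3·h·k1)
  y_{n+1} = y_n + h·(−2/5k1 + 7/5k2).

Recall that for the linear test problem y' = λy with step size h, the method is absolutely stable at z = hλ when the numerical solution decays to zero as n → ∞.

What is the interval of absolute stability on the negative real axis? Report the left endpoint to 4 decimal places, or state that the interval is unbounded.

With y'=λy (z=hλ):
  k1=λy_n ⇒ h·k1=z·y_n;  k2=λ(1+2/3z)y_n ⇒ h·k2=z(1+2/3z)y_n
  y_{n+1}/y_n = 1 − 2/5z + 7/5z(1+2/3z) = 1 + z + 14/15z²
  R(z) = 1 + z + 14/15z².

Solve |R(x)|<1 on ℝ⁻.
x=-0.92: |R|=0.8700
R=1: x+14/15x²=0 ⇒ x=−15/14=-1.0714; min R=1−1/(4·14/15)=0.7321>−1
Confirm numerically:
  x=-0.956: |R|=0.89701 <1
  x=-0.729: |R|=0.76701 <1
  x=-0.610: |R|=0.73729 <1
  x=-1.570: |R|=1.73057 >1
  x=-1.118: |R|=1.04860 >1
So |R|<1 on (-1.0714, 0).

(-1.0714, 0).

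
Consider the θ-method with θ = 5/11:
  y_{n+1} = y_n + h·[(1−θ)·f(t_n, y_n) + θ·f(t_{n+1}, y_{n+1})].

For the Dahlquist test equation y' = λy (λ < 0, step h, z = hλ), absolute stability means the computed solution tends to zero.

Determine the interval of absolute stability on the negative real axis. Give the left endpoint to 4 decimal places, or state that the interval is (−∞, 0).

On y'=λy, z=hλ:
  y_{n+1} = y_n + z·[6/11·y_n + 5/11·y_{n+1}] ⇒ (1 − 5/11z)y_{n+1} = (1 + 6/11z)y_n
  Hence R(z) = (1 + 6/11z)/(1 − 5/11z).

Boundary: |R(x)|=1, x<0.
x=-1.29: |R|=0.1868
R=−1: 1+6/11x = −1+5/11x ⇒ -1/11x=2 ⇒ x=2/(-1/11)=-22.0000
Confirm numerically:
  x=-11.221: |R|=0.83937 <1
  x=-11.196: |R|=0.83870 <1
  x=-8.943: |R|=0.76565 <1
  x=-22.203: |R|=1.00166 >1
  x=-22.193: |R|=1.00158 >1
  x=-22.137: |R|=1.00113 >1
Interval (-22.0000, 0).

(-22.0000, 0).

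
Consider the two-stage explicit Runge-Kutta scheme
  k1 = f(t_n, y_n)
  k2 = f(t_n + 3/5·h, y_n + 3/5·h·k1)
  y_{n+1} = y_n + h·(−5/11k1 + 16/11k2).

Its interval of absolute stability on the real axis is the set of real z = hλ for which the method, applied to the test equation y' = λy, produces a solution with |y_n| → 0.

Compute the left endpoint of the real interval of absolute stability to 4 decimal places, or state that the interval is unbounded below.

Set f=λy, z=hλ:
  k1=λy_n ⇒ h·k1=z·y_n;  k2=λ(1+3/5z)y_n ⇒ h·k2=z(1+3/5z)y_n
  y_{n+1}/y_n = 1 − 5/11z + 16/11z(1+3/5z) = 1 + z + 48/55z²
  R(z) = 1 + z + 48/55z².

Need |R(x)|<1, x<0.
x=-1.32: |R|=1.2006
R=1: x+48/55x²=0 ⇒ x=−55/48=-1.1458; min R=1−1/(4·48/55)=0.7135>−1
Confirm numerically:
  x=-1.120: |R|=0.97475 <1
  x=-0.991: |R|=0.86609 <1
  x=-0.969: |R|=0.85046 <1
  x=-0.940: |R|=0.83114 <1
  x=-1.568: |R|=1.57771 >1
  x=-1.491: |R|=1.44914 >1
  x=-1.339: |R|=1.22573 >1
Stable set (-1.1458, 0).

z* = -1.1458.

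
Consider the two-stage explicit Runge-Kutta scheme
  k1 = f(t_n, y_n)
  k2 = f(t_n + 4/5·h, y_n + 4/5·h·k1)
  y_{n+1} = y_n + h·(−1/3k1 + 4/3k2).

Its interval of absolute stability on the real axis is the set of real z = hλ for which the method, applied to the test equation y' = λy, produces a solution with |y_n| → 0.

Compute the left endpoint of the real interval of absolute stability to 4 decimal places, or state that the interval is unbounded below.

On y'=λy, z=hλ:
  k1=λy_n ⇒ h·k1=z·y_n;  k2=λ(1+4/5z)y_n ⇒ h·k2=z(1+4/5z)y_n
  y_{n+1}/y_n = 1 − 1/3z + 4/3z(1+4/5z) = 1 + z + 16/15z²
  Hence R(z) = 1 + z + 16/15z².

Solve |R(x)|<1 on ℝ⁻.
x=-0.77: |R|=0.8624
R=1: x+16/15x²=0 ⇒ x=−15/16=-0.9375; min R=1−1/(4·16/15)=0.7656>−1
Confirm numerically:
  x=-0.876: |R|=0.94253 <1
  x=-0.810: |R|=0.88984 <1
  x=-0.498: |R|=0.76654 <1
  x=-1.512: |R|=1.92655 >1
  x=-1.016: |R|=1.08507 >1
Stable set (-0.9375, 0).

left endpoint -0.9375.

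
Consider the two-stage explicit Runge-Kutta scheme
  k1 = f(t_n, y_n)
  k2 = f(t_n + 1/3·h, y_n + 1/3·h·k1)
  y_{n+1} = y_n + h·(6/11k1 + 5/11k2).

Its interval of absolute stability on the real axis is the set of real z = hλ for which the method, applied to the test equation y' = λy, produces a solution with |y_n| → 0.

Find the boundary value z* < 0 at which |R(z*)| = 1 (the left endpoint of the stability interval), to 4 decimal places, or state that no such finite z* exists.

z* = -6.6000.

Set f=λy, z=hλ:
  k1=λy_n ⇒ h·k1=z·y_n;  k2=λ(1+1/3z)y_n ⇒ h·k2=z(1+1/3z)y_n
  y_{n+1}/y_n = 1 + 6/11z + 5/11z(1+1/3z) = 1 + z + 5/33z²
  R(z) = 1 + z + 5/33z².

Boundary: |R(x)|=1, x<0.
x=-0.62: |R|=0.4382
R=1: x+5/33x²=0 ⇒ x=−33/5=-6.6000; min R=1−1/(4·5/33)=-0.6500>−1
Confirm numerically:
  x=-5.438: |R|=0.04258 <1
  x=-4.288: |R|=0.50210 <1
  x=-3.766: |R|=0.61710 <1
  x=-2.674: |R|=0.59062 <1
  x=-6.875: |R|=1.28646 >1
  x=-6.711: |R|=1.11287 >1
Stable set (-6.6000, 0).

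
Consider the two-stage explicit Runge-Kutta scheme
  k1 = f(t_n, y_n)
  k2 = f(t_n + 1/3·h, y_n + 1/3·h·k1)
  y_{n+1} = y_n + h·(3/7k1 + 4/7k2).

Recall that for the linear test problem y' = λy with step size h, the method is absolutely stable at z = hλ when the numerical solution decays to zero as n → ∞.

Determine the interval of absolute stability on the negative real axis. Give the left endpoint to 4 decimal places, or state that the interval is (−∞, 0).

Set f=λy, z=hλ:
  k1=λy_n ⇒ h·k1=z·y_n;  k2=λ(1+1/3z)y_n ⇒ h·k2=z(1+1/3z)y_n
  y_{n+1}/y_n = 1 + 3/7z + 4/7z(1+1/3z) = 1 + z + 4/21z²
  so R(z) = 1 + z + 4/21z².

Need |R(x)|<1, x<0.
x=-0.78: |R|=0.3359
R=1: x+4/21x²=0 ⇒ x=−21/4=-5.2500; min R=1−1/(4·4/21)=-0.3125>−1
Confirm numerically:
  x=-4.926: |R|=0.69600 <1
  x=-4.897: |R|=0.67074 <1
  x=-2.928: |R|=0.29501 <1
  x=-2.333: |R|=0.29626 <1
  x=-5.540: |R|=1.30602 >1
  x=-5.504: |R|=1.26629 >1
So |R|<1 on (-5.2500, 0).

z∈(-5.2500,0).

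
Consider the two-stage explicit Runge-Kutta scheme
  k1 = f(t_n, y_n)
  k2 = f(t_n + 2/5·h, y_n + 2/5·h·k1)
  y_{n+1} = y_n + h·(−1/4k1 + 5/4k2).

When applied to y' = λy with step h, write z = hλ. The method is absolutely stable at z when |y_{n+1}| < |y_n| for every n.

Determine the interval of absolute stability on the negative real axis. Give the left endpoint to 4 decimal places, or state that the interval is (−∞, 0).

Set f=λy, z=hλ:
  k1=λy_n ⇒ h·k1=z·y_n;  k2=λ(1+2/5z)y_n ⇒ h·k2=z(1+2/5z)y_n
  y_{n+1}/y_n = 1 − 1/4z + 5/4z(1+2/5z) = 1 + z + 1/2z²
  ⇒ R(z) = 1 + z + 1/2z².

Boundary: |R(x)|=1, x<0.
x=-1.31: |R|=0.5481
R=1: x+1/2x²=0 ⇒ x=−2=-2.0000; min R=1−1/(4·1/2)=0.5000>−1
Confirm numerically:
  x=-1.856: |R|=0.86637 <1
  x=-1.609: |R|=0.68544 <1
  x=-1.339: |R|=0.55746 <1
  x=-2.412: |R|=1.49687 >1
  x=-2.080: |R|=1.08320 >1
Stable set (-2.0000, 0).

z∈(-2.0000,0).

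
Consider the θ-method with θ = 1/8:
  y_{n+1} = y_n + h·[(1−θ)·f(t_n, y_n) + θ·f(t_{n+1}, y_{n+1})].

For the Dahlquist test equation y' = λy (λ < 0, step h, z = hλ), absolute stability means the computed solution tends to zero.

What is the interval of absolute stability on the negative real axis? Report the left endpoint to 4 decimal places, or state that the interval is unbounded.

z∈(-2.6667,0).

On y'=λy, z=hλ:
  y_{n+1} = y_n + z·[7/8·y_n + 1/8·y_{n+1}] ⇒ (1 − 1/8z)y_{n+1} = (1 + 7/8z)y_n
  R(z) = (1 + 7/8z)/(1 − 1/8z).

Boundary: |R(x)|=1, x<0.
x=-0.37: |R|=0.6464
R=−1: 1+7/8x = −1+1/8x ⇒ -3/4x=2 ⇒ x=2/(-3/4)=-2.6667
Confirm numerically:
  x=-1.976: |R|=0.58460 <1
  x=-1.766: |R|=0.44665 <1
  x=-1.296: |R|=0.11532 <1
  x=-1.255: |R|=0.08482 <1
  x=-2.982: |R|=1.17228 >1
  x=-2.949: |R|=1.15472 >1
Interval (-2.6667, 0).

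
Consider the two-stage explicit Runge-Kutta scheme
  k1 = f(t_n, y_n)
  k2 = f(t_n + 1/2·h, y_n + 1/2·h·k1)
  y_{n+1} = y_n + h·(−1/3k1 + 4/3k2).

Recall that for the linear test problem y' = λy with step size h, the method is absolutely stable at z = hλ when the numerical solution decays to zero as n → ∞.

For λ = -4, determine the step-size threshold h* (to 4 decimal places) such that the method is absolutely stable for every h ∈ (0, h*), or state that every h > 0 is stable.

On y'=λy, z=hλ:
  k1=λy_n ⇒ h·k1=z·y_n;  k2=λ(1+1/2z)y_n ⇒ h·k2=z(1+1/2z)y_n
  y_{n+1}/y_n = 1 − 1/3z + 4/3z(1+1/2z) = 1 + z + 2/3z²
  so R(z) = 1 + z + 2/3z².

Need |R(x)|<1, x<0.
x=-1.51: |R|=1.0101
R=1: x+2/3x²=0 ⇒ x=−3/2=-1.5000; min R=1−1/(4·2/3)=0.6250>−1
Confirm numerically:
  x=-1.059: |R|=0.68865 <1
  x=-0.978: |R|=0.65966 <1
  x=-0.944: |R|=0.65009 <1
  x=-0.920: |R|=0.64427 <1
  x=-1.979: |R|=1.63196 >1
  x=-1.964: |R|=1.60753 >1
  x=-1.926: |R|=1.54698 >1
Stable set (-1.5000, 0).

(-1.5000,0); λ=-4 ⇒ h* = (3/2)/4 = 0.3750.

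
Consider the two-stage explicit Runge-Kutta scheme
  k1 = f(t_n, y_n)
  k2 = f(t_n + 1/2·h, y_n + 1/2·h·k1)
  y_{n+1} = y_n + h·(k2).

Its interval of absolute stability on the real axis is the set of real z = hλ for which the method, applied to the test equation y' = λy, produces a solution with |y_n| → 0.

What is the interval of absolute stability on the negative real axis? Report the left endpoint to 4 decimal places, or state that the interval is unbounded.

With y'=λy (z=hλ):
  k1=λy_n ⇒ h·k1=z·y_n;  k2=λ(1+1/2z)y_n ⇒ h·k2=z(1+1/2z)y_n
  y_{n+1}/y_n = 1 + z(1+1/2z) = 1 + z + 1/2z²
  R(z) = 1 + z + 1/2z².

Solve |R(x)|<1 on ℝ⁻.
x=-0.51: |R|=0.6200
R=1: x+1/2x²=0 ⇒ x=−2=-2.0000; min R=1−1/(4·1/2)=0.5000>−1
Confirm numerically:
  x=-1.732: |R|=0.76791 <1
  x=-1.638: |R|=0.70352 <1
  x=-1.356: |R|=0.56337 <1
  x=-2.322: |R|=1.37384 >1
  x=-2.181: |R|=1.19738 >1
  x=-2.114: |R|=1.12050 >1
Interval (-2.0000, 0).

z∈(-2.0000,0).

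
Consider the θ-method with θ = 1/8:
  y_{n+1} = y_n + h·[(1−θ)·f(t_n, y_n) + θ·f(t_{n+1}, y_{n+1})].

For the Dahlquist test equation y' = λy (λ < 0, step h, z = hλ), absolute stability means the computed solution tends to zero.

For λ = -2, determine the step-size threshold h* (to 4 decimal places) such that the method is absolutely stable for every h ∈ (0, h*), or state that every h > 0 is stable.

On y'=λy, z=hλ:
  y_{n+1} = y_n + z·[7/8·y_n + 1/8·y_{n+1}] ⇒ (1 − 1/8z)y_{n+1} = (1 + 7/8z)y_n
  ⇒ R(z) = (1 + 7/8z)/(1 − 1/8z).

Need |R(x)|<1, x<0.
x=-0.77: |R|=0.2976
R=−1: 1+7/8x = −1+1/8x ⇒ -3/4x=2 ⇒ x=2/(-3/4)=-2.6667
Confirm numerically:
  x=-2.232: |R|=0.74511 <1
  x=-1.991: |R|=0.59423 <1
  x=-1.961: |R|=0.57494 <1
  x=-1.474: |R|=0.24467 <1
  x=-3.174: |R|=1.27242 >1
  x=-3.108: |R|=1.23839 >1
  x=-3.068: |R|=1.21756 >1
Stable set (-2.6667, 0).

(-2.6667,0); λ=-2 ⇒ h* = (8/3)/2 = 1.3333.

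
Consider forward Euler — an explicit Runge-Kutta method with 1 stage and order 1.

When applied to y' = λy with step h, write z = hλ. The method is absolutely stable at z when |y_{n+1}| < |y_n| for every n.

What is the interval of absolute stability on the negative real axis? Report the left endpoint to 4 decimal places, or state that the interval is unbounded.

Set f=λy, z=hλ:
  order 1, 1-stage ⇒ R(z)=1+z
  (e.g. R(-0.61)=0.39000, |R|=0.39000)

Need |R(x)|<1, x<0.
x=-0.61: |R|=0.3900
|R(-2.21)|=1.2100 |R(-0.94)|=0.0600 |R(-0.84)|=0.1600
Bisect:
  x_lo=-2.4428 |R|=1.4428  x_hi=-0.1861 |R|=0.8139
  mid=-1.31447 |R|=0.31447 →hi
  mid=-1.87865 |R|=0.87865 →hi
  mid=-2.16073 |R|=1.16073 →lo
  mid=-2.01969 |R|=1.01969 →lo
  mid=-1.94917 |R|=0.94917 →hi
  mid=-1.98443 |R|=0.98443 →hi
  mid=-2.00206 |R|=1.00206 →lo
  mid=-1.99324 |R|=0.99324 →hi
  ...
  [-2.00013,-1.99999] ⇒ x*=-2.0000
So |R|<1 on (-2.0000, 0).

(-2.0000, 0).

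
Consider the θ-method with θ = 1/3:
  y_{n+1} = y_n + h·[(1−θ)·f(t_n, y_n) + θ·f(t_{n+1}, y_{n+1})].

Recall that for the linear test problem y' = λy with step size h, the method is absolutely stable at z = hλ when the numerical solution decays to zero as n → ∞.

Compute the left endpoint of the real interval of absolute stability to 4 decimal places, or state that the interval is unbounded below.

left endpoint -6.0000.

With y'=λy (z=hλ):
  y_{n+1} = y_n + z·[2/3·y_n + 1/3·y_{n+1}] ⇒ (1 − 1/3z)y_{n+1} = (1 + 2/3z)y_n
  Hence R(z) = (1 + 2/3z)/(1 − 1/3z).

Boundary: |R(x)|=1, x<0.
x=-0.97: |R|=0.2670
R=−1: 1+2/3x = −1+1/3x ⇒ -1/3x=2 ⇒ x=2/(-1/3)=-6.0000
Confirm numerically:
  x=-5.562: |R|=0.94884 <1
  x=-4.893: |R|=0.85975 <1
  x=-4.790: |R|=0.84467 <1
  x=-3.650: |R|=0.64662 <1
  x=-6.424: |R|=1.04499 >1
  x=-6.391: |R|=1.04164 >1
  x=-6.098: |R|=1.01077 >1
Stable set (-6.0000, 0).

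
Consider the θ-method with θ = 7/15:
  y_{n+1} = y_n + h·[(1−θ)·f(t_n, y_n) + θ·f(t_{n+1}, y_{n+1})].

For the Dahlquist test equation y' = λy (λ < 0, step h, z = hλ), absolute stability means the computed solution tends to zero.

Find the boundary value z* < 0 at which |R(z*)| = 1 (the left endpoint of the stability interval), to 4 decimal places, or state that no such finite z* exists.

With y'=λy (z=hλ):
  y_{n+1} = y_n + z·[8/15·y_n + 7/15·y_{n+1}] ⇒ (1 − 7/15z)y_{n+1} = (1 + 8/15z)y_n
  R(z) = (1 + 8/15z)/(1 − 7/15z).

Solve |R(x)|<1 on ℝ⁻.
x=-1.64: |R|=0.0710
R=−1: 1+8/15x = −1+7/15x ⇒ -1/15x=2 ⇒ x=2/(-1/15)=-30.0000
Confirm numerically:
  x=-22.733: |R|=0.95827 <1
  x=-17.067: |R|=0.90382 <1
  x=-14.183: |R|=0.86160 <1
  x=-30.405: |R|=1.00178 >1
  x=-30.344: |R|=1.00151 >1
  x=-30.131: |R|=1.00058 >1
Stable set (-30.0000, 0).

left endpoint -30.0000.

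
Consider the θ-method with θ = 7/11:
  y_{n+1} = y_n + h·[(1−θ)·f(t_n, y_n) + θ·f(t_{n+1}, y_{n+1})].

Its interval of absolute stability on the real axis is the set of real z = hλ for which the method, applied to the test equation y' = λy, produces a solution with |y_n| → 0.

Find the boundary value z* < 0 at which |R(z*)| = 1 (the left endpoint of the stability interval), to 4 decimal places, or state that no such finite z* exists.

(−∞, 0) — no finite endpoint.

Set f=λy, z=hλ:
  y_{n+1} = y_n + z·[4/11·y_n + 7/11·y_{n+1}] ⇒ (1 − 7/11z)y_{n+1} = (1 + 4/11z)y_n
  Hence R(z) = (1 + 4/11z)/(1 − 7/11z).

Find x<0 with |R(x)|<1.
x=-0.86: |R|=0.4442
x=-2: |R|=0.1200
x=-10: |R|=0.3580
x=-100: |R|=0.5471
θ=7/11≥1/2 ⇒ |1+4/11x|<|1−7/11x| ∀x<0 ⇒ unbounded interval.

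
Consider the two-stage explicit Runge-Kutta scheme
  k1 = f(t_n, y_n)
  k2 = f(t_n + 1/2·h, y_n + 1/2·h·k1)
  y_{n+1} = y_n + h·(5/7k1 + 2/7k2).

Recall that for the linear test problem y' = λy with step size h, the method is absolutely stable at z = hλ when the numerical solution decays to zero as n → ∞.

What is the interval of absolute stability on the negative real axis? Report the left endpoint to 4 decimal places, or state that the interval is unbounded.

With y'=λy (z=hλ):
  k1=λy_n ⇒ h·k1=z·y_n;  k2=λ(1+1/2z)y_n ⇒ h·k2=z(1+1/2z)y_n
  y_{n+1}/y_n = 1 + 5/7z + 2/7z(1+1/2z) = 1 + z + 1/7z²
  so R(z) = 1 + z + 1/7z².

Boundary: |R(x)|=1, x<0.
x=-0.6: |R|=0.4514
R=1: x+1/7x²=0 ⇒ x=−7=-7.0000; min R=1−1/(4·1/7)=-0.7500>−1
Confirm numerically:
  x=-6.381: |R|=0.43574 <1
  x=-5.507: |R|=0.17456 <1
  x=-3.532: |R|=0.74985 <1
  x=-3.267: |R|=0.74224 <1
  x=-7.326: |R|=1.34118 >1
  x=-7.294: |R|=1.30635 >1
  x=-7.215: |R|=1.22160 >1
Stable set (-7.0000, 0).

(-7.0000, 0).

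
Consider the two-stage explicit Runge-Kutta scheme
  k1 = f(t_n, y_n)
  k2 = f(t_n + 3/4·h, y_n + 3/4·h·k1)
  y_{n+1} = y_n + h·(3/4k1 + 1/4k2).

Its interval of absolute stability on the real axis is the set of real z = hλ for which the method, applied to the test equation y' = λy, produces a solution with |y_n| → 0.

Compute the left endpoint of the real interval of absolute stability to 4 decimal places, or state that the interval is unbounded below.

On y'=λy, z=hλ:
  k1=λy_n ⇒ h·k1=z·y_n;  k2=λ(1+3/4z)y_n ⇒ h·k2=z(1+3/4z)y_n
  y_{n+1}/y_n = 1 + 3/4z + 1/4z(1+3/4z) = 1 + z + 3/16z²
  ⇒ R(z) = 1 + z + 3/16z².

Need |R(x)|<1, x<0.
x=-0.69: |R|=0.3993
R=1: x+3/16x²=0 ⇒ x=−16/3=-5.3333; min R=1−1/(4·3/16)=-0.3333>−1
Confirm numerically:
  x=-5.310: |R|=0.97677 <1
  x=-5.269: |R|=0.93644 <1
  x=-4.321: |R|=0.17982 <1
  x=-2.651: |R|=0.33329 <1
  x=-5.629: |R|=1.31206 >1
  x=-5.586: |R|=1.26464 >1
Stable set (-5.3333, 0).

left endpoint -5.3333.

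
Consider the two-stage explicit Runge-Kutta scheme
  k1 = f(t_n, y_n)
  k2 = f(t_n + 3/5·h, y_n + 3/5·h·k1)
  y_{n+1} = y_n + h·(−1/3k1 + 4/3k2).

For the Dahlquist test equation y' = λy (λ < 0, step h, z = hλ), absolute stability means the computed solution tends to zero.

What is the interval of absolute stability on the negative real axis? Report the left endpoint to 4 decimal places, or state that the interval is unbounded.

With y'=λy (z=hλ):
  k1=λy_n ⇒ h·k1=z·y_n;  k2=λ(1+3/5z)y_n ⇒ h·k2=z(1+3/5z)y_n
  y_{n+1}/y_n = 1 − 1/3z + 4/3z(1+3/5z) = 1 + z + 4/5z²
  Hence R(z) = 1 + z + 4/5z².

Find x<0 with |R(x)|<1.
x=-1.05: |R|=0.8320
R=1: x+4/5x²=0 ⇒ x=−5/4=-1.2500; min R=1−1/(4·4/5)=0.6875>−1
Confirm numerically:
  x=-1.026: |R|=0.81614 <1
  x=-0.942: |R|=0.76789 <1
  x=-0.625: |R|=0.68750 <1
  x=-1.504: |R|=1.30561 >1
  x=-1.478: |R|=1.26959 >1
  x=-1.458: |R|=1.24261 >1
So |R|<1 on (-1.2500, 0).

z∈(-1.2500,0).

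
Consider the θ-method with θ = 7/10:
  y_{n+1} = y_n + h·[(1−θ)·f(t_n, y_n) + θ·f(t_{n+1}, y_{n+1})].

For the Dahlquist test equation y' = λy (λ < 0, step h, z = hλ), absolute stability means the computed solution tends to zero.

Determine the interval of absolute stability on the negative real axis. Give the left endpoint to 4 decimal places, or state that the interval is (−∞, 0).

interval (−∞, 0).

With y'=λy (z=hλ):
  y_{n+1} = y_n + z·[3/10·y_n + 7/10·y_{n+1}] ⇒ (1 − 7/10z)y_{n+1} = (1 + 3/10z)y_n
  R(z) = (1 + 3/10z)/(1 − 7/10z).

Solve |R(x)|<1 on ℝ⁻.
x=-1.67: |R|=0.2301
x=-2: |R|=0.1667
x=-10: |R|=0.2500
x=-100: |R|=0.4085
θ=7/10≥1/2 ⇒ |1+3/10x|<|1−7/10x| ∀x<0 ⇒ interval (−∞,0).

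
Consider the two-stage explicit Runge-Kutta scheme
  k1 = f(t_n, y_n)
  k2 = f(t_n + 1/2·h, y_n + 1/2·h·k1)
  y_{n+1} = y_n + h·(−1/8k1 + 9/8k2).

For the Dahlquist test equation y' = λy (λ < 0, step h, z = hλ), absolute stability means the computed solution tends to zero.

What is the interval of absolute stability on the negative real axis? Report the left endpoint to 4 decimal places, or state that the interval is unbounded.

(-1.7778, 0).

On y'=λy, z=hλ:
  k1=λy_n ⇒ h·k1=z·y_n;  k2=λ(1+1/2z)y_n ⇒ h·k2=z(1+1/2z)y_n
  y_{n+1}/y_n = 1 − 1/8z + 9/8z(1+1/2z) = 1 + z + 9/16z²
  ⇒ R(z) = 1 + z + 9/16z².

Boundary: |R(x)|=1, x<0.
x=-1.07: |R|=0.5740
R=1: x+9/16x²=0 ⇒ x=−16/9=-1.7778; min R=1−1/(4·9/16)=0.5556>−1
Confirm numerically:
  x=-1.691: |R|=0.91746 <1
  x=-1.592: |R|=0.83364 <1
  x=-1.351: |R|=0.67568 <1
  x=-2.044: |R|=1.30609 >1
  x=-2.004: |R|=1.25501 >1
Interval (-1.7778, 0).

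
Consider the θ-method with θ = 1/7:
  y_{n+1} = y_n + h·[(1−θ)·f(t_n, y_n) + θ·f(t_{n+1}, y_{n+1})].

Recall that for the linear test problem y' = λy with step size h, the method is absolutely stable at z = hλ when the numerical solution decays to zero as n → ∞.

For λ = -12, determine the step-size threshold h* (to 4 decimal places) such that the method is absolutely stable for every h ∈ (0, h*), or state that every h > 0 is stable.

(-2.8000,0); λ=-12 ⇒ h* = (14/5)/12 = 0.2333.

Set f=λy, z=hλ:
  y_{n+1} = y_n + z·[6/7·y_n + 1/7·y_{n+1}] ⇒ (1 − 1/7z)y_{n+1} = (1 + 6/7z)y_n
  ⇒ R(z) = (1 + 6/7z)/(1 − 1/7z).

Boundary: |R(x)|=1, x<0.
x=-1.6: |R|=0.3023
R=−1: 1+6/7x = −1+1/7x ⇒ -5/7x=2 ⇒ x=2/(-5/7)=-2.8000
Confirm numerically:
  x=-2.051: |R|=0.58623 <1
  x=-1.478: |R|=0.22033 <1
  x=-1.213: |R|=0.03385 <1
  x=-3.387: |R|=1.28256 >1
  x=-3.149: |R|=1.17194 >1
  x=-2.867: |R|=1.03395 >1
So |R|<1 on (-2.8000, 0).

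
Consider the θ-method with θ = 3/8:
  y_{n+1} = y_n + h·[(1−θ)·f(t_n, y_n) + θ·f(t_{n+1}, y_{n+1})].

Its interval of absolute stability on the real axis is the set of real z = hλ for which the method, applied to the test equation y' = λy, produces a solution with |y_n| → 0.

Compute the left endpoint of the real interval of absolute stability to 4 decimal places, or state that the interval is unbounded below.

left endpoint -8.0000.

On y'=λy, z=hλ:
  y_{n+1} = y_n + z·[5/8·y_n + 3/8·y_{n+1}] ⇒ (1 − 3/8z)y_{n+1} = (1 + 5/8z)y_n
  so R(z) = (1 + 5/8z)/(1 − 3/8z).

Need |R(x)|<1, x<0.
x=-1.74: |R|=0.0530
R=−1: 1+5/8x = −1+3/8x ⇒ -1/4x=2 ⇒ x=2/(-1/4)=-8.0000
Confirm numerically:
  x=-5.340: |R|=0.77852 <1
  x=-4.876: |R|=0.72388 <1
  x=-4.752: |R|=0.70812 <1
  x=-4.293: |R|=0.64491 <1
  x=-8.537: |R|=1.03195 >1
  x=-8.125: |R|=1.00772 >1
Interval (-8.0000, 0).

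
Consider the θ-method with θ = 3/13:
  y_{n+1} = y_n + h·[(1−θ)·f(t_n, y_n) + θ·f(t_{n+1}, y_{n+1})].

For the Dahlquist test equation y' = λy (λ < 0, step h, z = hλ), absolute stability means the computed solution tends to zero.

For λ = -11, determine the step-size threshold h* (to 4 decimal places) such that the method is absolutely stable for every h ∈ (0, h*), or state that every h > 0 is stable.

(-3.7143,0); λ=-11 ⇒ h* = (26/7)/11 = 0.3377.

With y'=λy (z=hλ):
  y_{n+1} = y_n + z·[10/13·y_n + 3/13·y_{n+1}] ⇒ (1 − 3/13z)y_{n+1} = (1 + 10/13z)y_n
  Hence R(z) = (1 + 10/13z)/(1 − 3/13z).

Boundary: |R(x)|=1, x<0.
x=-1.49: |R|=0.1088
R=−1: 1+10/13x = −1+3/13x ⇒ -7/13x=2 ⇒ x=2/(-7/13)=-3.7143
Confirm numerically:
  x=-2.461: |R|=0.56959 <1
  x=-2.029: |R|=0.38194 <1
  x=-1.774: |R|=0.25871 <1
  x=-4.153: |R|=1.12063 >1
  x=-3.868: |R|=1.04373 >1
Stable set (-3.7143, 0).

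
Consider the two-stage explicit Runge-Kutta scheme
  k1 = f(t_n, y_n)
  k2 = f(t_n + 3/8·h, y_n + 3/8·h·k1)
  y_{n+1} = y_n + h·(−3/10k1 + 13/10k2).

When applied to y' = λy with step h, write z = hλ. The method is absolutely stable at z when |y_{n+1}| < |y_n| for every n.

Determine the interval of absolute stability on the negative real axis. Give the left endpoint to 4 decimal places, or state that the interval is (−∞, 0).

(-2.0513, 0).

On y'=λy, z=hλ:
  k1=λy_n ⇒ h·k1=z·y_n;  k2=λ(1+3/8z)y_n ⇒ h·k2=z(1+3/8z)y_n
  y_{n+1}/y_n = 1 − 3/10z + 13/10z(1+3/8z) = 1 + z + 39/80z²
  so R(z) = 1 + z + 39/80z².

Find x<0 with |R(x)|<1.
x=-0.53: |R|=0.6069
R=1: x+39/80x²=0 ⇒ x=−80/39=-2.0513; min R=1−1/(4·39/80)=0.4872>−1
Confirm numerically:
  x=-1.898: |R|=0.85817 <1
  x=-1.538: |R|=0.61515 <1
  x=-1.531: |R|=0.61168 <1
  x=-0.938: |R|=0.49092 <1
  x=-2.398: |R|=1.40532 >1
  x=-2.244: |R|=1.21082 >1
Interval (-2.0513, 0).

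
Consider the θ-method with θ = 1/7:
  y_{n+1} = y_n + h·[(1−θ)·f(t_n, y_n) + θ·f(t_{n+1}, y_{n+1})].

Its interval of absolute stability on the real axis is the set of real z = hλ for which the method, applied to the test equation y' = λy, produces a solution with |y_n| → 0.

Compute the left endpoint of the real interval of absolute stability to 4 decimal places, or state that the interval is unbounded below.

z* = -2.8000.

With y'=λy (z=hλ):
  y_{n+1} = y_n + z·[6/7·y_n + 1/7·y_{n+1}] ⇒ (1 − 1/7z)y_{n+1} = (1 + 6/7z)y_n
  Hence R(z) = (1 + 6/7z)/(1 − 1/7z).

Solve |R(x)|<1 on ℝ⁻.
x=-1.52: |R|=0.2488
R=−1: 1+6/7x = −1+1/7x ⇒ -5/7x=2 ⇒ x=2/(-5/7)=-2.8000
Confirm numerically:
  x=-2.138: |R|=0.63778 <1
  x=-1.937: |R|=0.51718 <1
  x=-1.465: |R|=0.21146 <1
  x=-1.388: |R|=0.15832 <1
  x=-3.269: |R|=1.22836 >1
  x=-2.993: |R|=1.09657 >1
Stable set (-2.8000, 0).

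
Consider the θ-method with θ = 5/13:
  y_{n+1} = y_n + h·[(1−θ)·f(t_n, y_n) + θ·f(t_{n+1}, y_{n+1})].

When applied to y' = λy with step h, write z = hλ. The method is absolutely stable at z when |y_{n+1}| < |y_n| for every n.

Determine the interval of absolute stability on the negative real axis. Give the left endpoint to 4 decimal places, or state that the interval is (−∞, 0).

(-8.6667, 0).

On y'=λy, z=hλ:
  y_{n+1} = y_n + z·[8/13·y_n + 5/13·y_{n+1}] ⇒ (1 − 5/13z)y_{n+1} = (1 + 8/13z)y_n
  Hence R(z) = (1 + 8/13z)/(1 − 5/13z).

Boundary: |R(x)|=1, x<0.
x=-1.01: |R|=0.2726
R=−1: 1+8/13x = −1+5/13x ⇒ -3/13x=2 ⇒ x=2/(-3/13)=-8.6667
Confirm numerically:
  x=-6.917: |R|=0.88969 <1
  x=-6.217: |R|=0.83330 <1
  x=-5.369: |R|=0.75171 <1
  x=-9.156: |R|=1.02497 >1
  x=-9.138: |R|=1.02409 >1
  x=-8.875: |R|=1.01089 >1
Stable set (-8.6667, 0).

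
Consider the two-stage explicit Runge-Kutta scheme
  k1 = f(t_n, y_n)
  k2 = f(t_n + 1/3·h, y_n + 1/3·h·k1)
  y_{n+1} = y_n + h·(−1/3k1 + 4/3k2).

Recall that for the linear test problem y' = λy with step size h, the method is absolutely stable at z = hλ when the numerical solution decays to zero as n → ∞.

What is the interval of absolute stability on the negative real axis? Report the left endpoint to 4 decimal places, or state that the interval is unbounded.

Test eqn y'=λy, z=hλ:
  k1=λy_n ⇒ h·k1=z·y_n;  k2=λ(1+1/3z)y_n ⇒ h·k2=z(1+1/3z)y_n
  y_{n+1}/y_n = 1 − 1/3z + 4/3z(1+1/3z) = 1 + z + 4/9z²
  R(z) = 1 + z + 4/9z².

Find x<0 with |R(x)|<1.
x=-1.58: |R|=0.5295
R=1: x+4/9x²=0 ⇒ x=−9/4=-2.2500; min R=1−1/(4·4/9)=0.4375>−1
Confirm numerically:
  x=-1.906: |R|=0.70859 <1
  x=-1.857: |R|=0.67564 <1
  x=-1.655: |R|=0.56234 <1
  x=-2.395: |R|=1.15434 >1
  x=-2.349: |R|=1.10336 >1
Stable set (-2.2500, 0).

(-2.2500, 0).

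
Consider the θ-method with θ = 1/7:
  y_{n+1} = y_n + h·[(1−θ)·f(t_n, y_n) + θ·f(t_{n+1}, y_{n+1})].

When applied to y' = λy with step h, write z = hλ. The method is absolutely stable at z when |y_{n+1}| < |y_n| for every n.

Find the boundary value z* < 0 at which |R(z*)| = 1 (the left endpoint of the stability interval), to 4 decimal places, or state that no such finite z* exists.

With y'=λy (z=hλ):
  y_{n+1} = y_n + z·[6/7·y_n + 1/7·y_{n+1}] ⇒ (1 − 1/7z)y_{n+1} = (1 + 6/7z)y_n
  so R(z) = (1 + 6/7z)/(1 − 1/7z).

Solve |R(x)|<1 on ℝ⁻.
x=-1.51: |R|=0.2421
R=−1: 1+6/7x = −1+1/7x ⇒ -5/7x=2 ⇒ x=2/(-5/7)=-2.8000
Confirm numerically:
  x=-2.715: |R|=0.95625 <1
  x=-2.057: |R|=0.58982 <1
  x=-1.193: |R|=0.01928 <1
  x=-3.335: |R|=1.25883 >1
  x=-3.192: |R|=1.19231 >1
  x=-2.981: |R|=1.09067 >1
Stable set (-2.8000, 0).

left endpoint -2.8000.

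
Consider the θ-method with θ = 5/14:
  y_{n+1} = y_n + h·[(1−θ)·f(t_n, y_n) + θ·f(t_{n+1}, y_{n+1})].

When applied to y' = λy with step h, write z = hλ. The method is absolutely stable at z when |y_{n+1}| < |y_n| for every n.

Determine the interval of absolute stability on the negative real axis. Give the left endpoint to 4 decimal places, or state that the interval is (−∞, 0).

On y'=λy, z=hλ:
  y_{n+1} = y_n + z·[9/14·y_n + 5/14·y_{n+1}] ⇒ (1 − 5/14z)y_{n+1} = (1 + 9/14z)y_n
  so R(z) = (1 + 9/14z)/(1 − 5/14z).

Solve |R(x)|<1 on ℝ⁻.
x=-1.24: |R|=0.1406
R=−1: 1+9/14x = −1+5/14x ⇒ -2/7x=2 ⇒ x=2/(-2/7)=-7.0000
Confirm numerically:
  x=-6.093: |R|=0.91841 <1
  x=-5.375: |R|=0.84098 <1
  x=-4.244: |R|=0.68700 <1
  x=-4.160: |R|=0.67356 <1
  x=-7.332: |R|=1.02621 >1
  x=-7.182: |R|=1.01459 >1
  x=-7.085: |R|=1.00688 >1
So |R|<1 on (-7.0000, 0).

z∈(-7.0000,0).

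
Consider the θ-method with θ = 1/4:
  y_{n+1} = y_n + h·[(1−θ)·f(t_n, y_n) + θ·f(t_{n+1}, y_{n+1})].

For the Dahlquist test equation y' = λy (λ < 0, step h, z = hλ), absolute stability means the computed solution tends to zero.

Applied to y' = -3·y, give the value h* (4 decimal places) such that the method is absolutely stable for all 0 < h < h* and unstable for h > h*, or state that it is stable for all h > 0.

(-4.0000,0); λ=-3 ⇒ h* = (4)/3 = 1.3333.

Test eqn y'=λy, z=hλ:
  y_{n+1} = y_n + z·[3/4·y_n + 1/4·y_{n+1}] ⇒ (1 − 1/4z)y_{n+1} = (1 + 3/4z)y_n
  Hence R(z) = (1 + 3/4z)/(1 − 1/4z).

Find x<0 with |R(x)|<1.
x=-0.73: |R|=0.3827
R=−1: 1+3/4x = −1+1/4x ⇒ -1/2x=2 ⇒ x=2/(-1/2)=-4.0000
Confirm numerically:
  x=-3.293: |R|=0.80612 <1
  x=-2.315: |R|=0.46635 <1
  x=-2.288: |R|=0.45547 <1
  x=-4.515: |R|=1.12096 >1
  x=-4.311: |R|=1.07484 >1
  x=-4.187: |R|=1.04568 >1
Stable set (-4.0000, 0).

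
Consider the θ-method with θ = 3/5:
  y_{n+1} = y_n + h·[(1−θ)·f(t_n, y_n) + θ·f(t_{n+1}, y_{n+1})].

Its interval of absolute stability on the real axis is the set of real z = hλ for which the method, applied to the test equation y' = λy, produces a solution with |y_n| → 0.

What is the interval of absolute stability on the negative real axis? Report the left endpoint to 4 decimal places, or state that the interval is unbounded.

Test eqn y'=λy, z=hλ:
  y_{n+1} = y_n + z·[2/5·y_n + 3/5·y_{n+1}] ⇒ (1 − 3/5z)y_{n+1} = (1 + 2/5z)y_n
  so R(z) = (1 + 2/5z)/(1 − 3/5z).

Boundary: |R(x)|=1, x<0.
x=-0.87: |R|=0.4284
x=-2: |R|=0.0909
x=-10: |R|=0.4286
x=-100: |R|=0.6393
θ=3/5≥1/2 ⇒ |1+2/5x|<|1−3/5x| ∀x<0 ⇒ unbounded interval.

interval (−∞, 0).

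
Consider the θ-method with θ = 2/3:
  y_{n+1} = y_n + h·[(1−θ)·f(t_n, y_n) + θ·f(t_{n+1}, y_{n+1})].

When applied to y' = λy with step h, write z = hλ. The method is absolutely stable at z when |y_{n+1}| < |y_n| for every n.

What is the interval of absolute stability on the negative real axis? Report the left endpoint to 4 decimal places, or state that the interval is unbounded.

Test eqn y'=λy, z=hλ:
  y_{n+1} = y_n + z·[1/3·y_n + 2/3·y_{n+1}] ⇒ (1 − 2/3z)y_{n+1} = (1 + 1/3z)y_n
  R(z) = (1 + 1/3z)/(1 − 2/3z).

Boundary: |R(x)|=1, x<0.
x=-0.57: |R|=0.5870
x=-2: |R|=0.1429
x=-10: |R|=0.3043
x=-100: |R|=0.4778
θ=2/3≥1/2 ⇒ |1+1/3x|<|1−2/3x| ∀x<0 ⇒ stable on all of ℝ⁻.

unbounded; (−∞, 0).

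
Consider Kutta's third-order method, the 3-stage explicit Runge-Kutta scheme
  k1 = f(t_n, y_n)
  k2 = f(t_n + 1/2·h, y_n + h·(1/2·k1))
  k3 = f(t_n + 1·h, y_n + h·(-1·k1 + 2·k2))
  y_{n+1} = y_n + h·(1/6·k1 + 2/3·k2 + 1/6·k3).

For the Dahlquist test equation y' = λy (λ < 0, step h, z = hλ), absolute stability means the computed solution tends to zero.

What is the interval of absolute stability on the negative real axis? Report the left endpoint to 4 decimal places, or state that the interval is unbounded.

On y'=λy, z=hλ:
  order 3, 3-stage ⇒ R(z)=1+z+z^2/2+z^3/6
  (e.g. R(-1.06)=0.30330, |R|=0.30330)

Find x<0 with |R(x)|<1.
x=-1.06: |R|=0.3033
|R(-2.47)|=0.9311 |R(-2.21)|=0.5669 |R(-2)|=0.3333
Bisect:
  x_lo=-3.2471 |R|=2.6815  x_hi=-0.1774 |R|=0.8374
  mid=-1.71227 |R|=0.08303 →hi
  mid=-2.47971 |R|=0.94650 →hi
  mid=-2.86343 |R|=1.67679 →lo
  mid=-2.67157 |R|=1.28088 →lo
  mid=-2.57564 |R|=1.10644 →lo
  mid=-2.52767 |R|=1.02471 →lo
  mid=-2.50369 |R|=0.98517 →hi
  mid=-2.51568 |R|=1.00484 →lo
  mid=-2.50969 |R|=0.99498 →hi
  ...
  [-2.51287,-2.51268] ⇒ x*=-2.5127
Stable set (-2.5127, 0).

(-2.5127, 0).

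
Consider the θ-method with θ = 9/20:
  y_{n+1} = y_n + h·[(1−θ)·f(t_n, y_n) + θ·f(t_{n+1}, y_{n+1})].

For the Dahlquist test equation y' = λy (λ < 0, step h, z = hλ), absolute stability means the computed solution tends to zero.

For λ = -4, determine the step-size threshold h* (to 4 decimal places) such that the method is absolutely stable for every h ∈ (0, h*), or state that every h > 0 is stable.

Set f=λy, z=hλ:
  y_{n+1} = y_n + z·[11/20·y_n + 9/20·y_{n+1}] ⇒ (1 − 9/20z)y_{n+1} = (1 + 11/20z)y_n
  Hence R(z) = (1 + 11/20z)/(1 − 9/20z).

Solve |R(x)|<1 on ℝ⁻.
x=-1.14: |R|=0.2465
R=−1: 1+11/20x = −1+9/20x ⇒ -1/10x=2 ⇒ x=2/(-1/10)=-20.0000
Confirm numerically:
  x=-14.892: |R|=0.93367 <1
  x=-14.638: |R|=0.92933 <1
  x=-13.953: |R|=0.91692 <1
  x=-20.482: |R|=1.00472 >1
  x=-20.438: |R|=1.00430 >1
  x=-20.185: |R|=1.00183 >1
Interval (-20.0000, 0).

(-20.0000,0); λ=-4 ⇒ h* = (20)/4 = 5.0000.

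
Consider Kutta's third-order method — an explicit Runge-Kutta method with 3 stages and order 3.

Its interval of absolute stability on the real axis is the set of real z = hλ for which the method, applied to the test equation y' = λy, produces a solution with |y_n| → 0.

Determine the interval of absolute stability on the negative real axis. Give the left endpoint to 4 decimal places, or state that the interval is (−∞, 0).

On y'=λy, z=hλ:
  order 3, 3-stage ⇒ R(z)=1+z+z^2/2+z^3/6
  (e.g. R(-1.1)=0.28317, |R|=0.28317)

Boundary: |R(x)|=1, x<0.
x=-1.1: |R|=0.2832
|R(-2.11)|=0.4496 |R(-1.31)|=0.1734 |R(-1.01)|=0.3283
Bisect:
  x_lo=-3.2939 |R|=2.8253  x_hi=-0.2234 |R|=0.7997
  mid=-1.75862 |R|=0.11874 →hi
  mid=-2.52625 |R|=1.02234 →lo
  mid=-2.14244 |R|=0.48639 →hi
  mid=-2.33434 |R|=0.72980 →hi
  mid=-2.43029 |R|=0.86948 →hi
  mid=-2.47827 |R|=0.94421 →hi
  mid=-2.50226 |R|=0.98284 →hi
  ...
  [-2.51275,-2.51257] ⇒ x*=-2.5127
So |R|<1 on (-2.5127, 0).

(-2.5127, 0).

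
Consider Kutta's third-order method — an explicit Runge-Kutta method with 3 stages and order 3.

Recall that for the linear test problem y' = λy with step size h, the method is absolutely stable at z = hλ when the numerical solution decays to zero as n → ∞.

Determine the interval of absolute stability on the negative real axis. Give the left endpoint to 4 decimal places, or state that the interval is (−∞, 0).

Test eqn y'=λy, z=hλ:
  order 3, 3-stage ⇒ R(z)=1+z+z^2/2+z^3/6
  (e.g. R(-0.47)=0.62315, |R|=0.62315)

Solve |R(x)|<1 on ℝ⁻.
x=-0.47: |R|=0.6231
|R(-2.9)|=1.7598 |R(-1.73)|=0.0965 |R(-0.99)|=0.3383
Bisect:
  x_lo=-3.1896 |R|=2.5111  x_hi=-0.3804 |R|=0.6828
  mid=-1.78499 |R|=0.13978 →hi
  mid=-2.48730 |R|=0.95865 →hi
  mid=-2.83845 |R|=1.62153 →lo
  mid=-2.66288 |R|=1.26446 →lo
  mid=-2.57509 |R|=1.10548 →lo
  mid=-2.53119 |R|=1.03059 →lo
  mid=-2.50925 |R|=0.99426 →hi
  mid=-2.52022 |R|=1.01233 →lo
  ...
  [-2.51285,-2.51268] ⇒ x*=-2.5127
Interval (-2.5127, 0).

(-2.5127, 0).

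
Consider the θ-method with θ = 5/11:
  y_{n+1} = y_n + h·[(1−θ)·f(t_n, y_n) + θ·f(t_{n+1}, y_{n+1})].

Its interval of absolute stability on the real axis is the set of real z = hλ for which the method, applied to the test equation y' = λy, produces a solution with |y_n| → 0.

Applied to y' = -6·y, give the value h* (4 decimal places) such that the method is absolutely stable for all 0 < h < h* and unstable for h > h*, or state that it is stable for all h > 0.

Set f=λy, z=hλ:
  y_{n+1} = y_n + z·[6/11·y_n + 5/11·y_{n+1}] ⇒ (1 − 5/11z)y_{n+1} = (1 + 6/11z)y_n
  Hence R(z) = (1 + 6/11z)/(1 − 5/11z).

Boundary: |R(x)|=1, x<0.
x=-0.61: |R|=0.5224
R=−1: 1+6/11x = −1+5/11x ⇒ -1/11x=2 ⇒ x=2/(-1/11)=-22.0000
Confirm numerically:
  x=-21.388: |R|=0.99481 <1
  x=-19.983: |R|=0.98181 <1
  x=-16.565: |R|=0.94207 <1
  x=-12.912: |R|=0.87972 <1
  x=-22.343: |R|=1.00280 >1
  x=-22.329: |R|=1.00268 >1
  x=-22.051: |R|=1.00042 >1
Stable set (-22.0000, 0).

(-22.0000,0); λ=-6 ⇒ h* = (22)/6 = 3.6667.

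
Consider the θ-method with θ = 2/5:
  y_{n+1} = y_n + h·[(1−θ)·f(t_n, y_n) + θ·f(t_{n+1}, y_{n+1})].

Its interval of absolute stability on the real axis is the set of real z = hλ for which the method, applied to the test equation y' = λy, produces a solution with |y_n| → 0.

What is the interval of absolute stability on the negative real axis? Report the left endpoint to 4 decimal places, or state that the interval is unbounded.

(-10.0000, 0).

With y'=λy (z=hλ):
  y_{n+1} = y_n + z·[3/5·y_n + 2/5·y_{n+1}] ⇒ (1 − 2/5z)y_{n+1} = (1 + 3/5z)y_n
  R(z) = (1 + 3/5z)/(1 − 2/5z).

Boundary: |R(x)|=1, x<0.
x=-0.69: |R|=0.4592
R=−1: 1+3/5x = −1+2/5x ⇒ -1/5x=2 ⇒ x=2/(-1/5)=-10.0000
Confirm numerically:
  x=-8.180: |R|=0.91479 <1
  x=-4.166: |R|=0.56241 <1
  x=-4.119: |R|=0.55575 <1
  x=-10.359: |R|=1.01396 >1
  x=-10.052: |R|=1.00207 >1
So |R|<1 on (-10.0000, 0).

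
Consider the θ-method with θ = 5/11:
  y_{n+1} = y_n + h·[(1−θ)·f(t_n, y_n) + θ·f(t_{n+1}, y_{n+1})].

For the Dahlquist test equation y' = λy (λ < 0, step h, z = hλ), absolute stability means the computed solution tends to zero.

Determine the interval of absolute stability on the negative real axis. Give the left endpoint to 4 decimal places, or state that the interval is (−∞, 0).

z∈(-22.0000,0).

Set f=λy, z=hλ:
  y_{n+1} = y_n + z·[6/11·y_n + 5/11·y_{n+1}] ⇒ (1 − 5/11z)y_{n+1} = (1 + 6/11z)y_n
  R(z) = (1 + 6/11z)/(1 − 5/11z).

Need |R(x)|<1, x<0.
x=-0.35: |R|=0.6980
R=−1: 1+6/11x = −1+5/11x ⇒ -1/11x=2 ⇒ x=2/(-1/11)=-22.0000
Confirm numerically:
  x=-21.661: |R|=0.99716 <1
  x=-19.456: |R|=0.97651 <1
  x=-12.185: |R|=0.86354 <1
  x=-12.179: |R|=0.86340 <1
  x=-22.460: |R|=1.00373 >1
  x=-22.085: |R|=1.00070 >1
Interval (-22.0000, 0).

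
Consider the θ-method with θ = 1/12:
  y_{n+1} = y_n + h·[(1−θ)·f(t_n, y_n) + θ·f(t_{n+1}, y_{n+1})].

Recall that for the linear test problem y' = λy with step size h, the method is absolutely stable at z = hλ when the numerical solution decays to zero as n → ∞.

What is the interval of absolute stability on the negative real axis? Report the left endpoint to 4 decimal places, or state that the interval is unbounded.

z∈(-2.4000,0).

Set f=λy, z=hλ:
  y_{n+1} = y_n + z·[11/12·y_n + 1/12·y_{n+1}] ⇒ (1 − 1/12z)y_{n+1} = (1 + 11/12z)y_n
  ⇒ R(z) = (1 + 11/12z)/(1 − 1/12z).

Solve |R(x)|<1 on ℝ⁻.
x=-1.75: |R|=0.5273
R=−1: 1+11/12x = −1+1/12x ⇒ -5/6x=2 ⇒ x=2/(-5/6)=-2.4000
Confirm numerically:
  x=-2.267: |R|=0.90678 <1
  x=-1.773: |R|=0.54476 <1
  x=-1.196: |R|=0.08760 <1
  x=-2.777: |R|=1.25513 >1
  x=-2.504: |R|=1.07170 >1
So |R|<1 on (-2.4000, 0).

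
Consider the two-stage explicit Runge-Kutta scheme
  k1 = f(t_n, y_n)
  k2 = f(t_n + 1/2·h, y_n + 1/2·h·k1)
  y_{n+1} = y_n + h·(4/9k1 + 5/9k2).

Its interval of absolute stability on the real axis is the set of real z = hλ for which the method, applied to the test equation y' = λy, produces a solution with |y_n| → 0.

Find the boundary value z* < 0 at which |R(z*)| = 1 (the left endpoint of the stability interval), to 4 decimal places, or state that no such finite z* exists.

z* = -3.6000.

Test eqn y'=λy, z=hλ:
  k1=λy_n ⇒ h·k1=z·y_n;  k2=λ(1+1/2z)y_n ⇒ h·k2=z(1+1/2z)y_n
  y_{n+1}/y_n = 1 + 4/9z + 5/9z(1+1/2z) = 1 + z + 5/18z²
  so R(z) = 1 + z + 5/18z².

Need |R(x)|<1, x<0.
x=-1.59: |R|=0.1122
R=1: x+5/18x²=0 ⇒ x=−18/5=-3.6000; min R=1−1/(4·5/18)=0.1000>−1
Confirm numerically:
  x=-3.020: |R|=0.51344 <1
  x=-2.914: |R|=0.44472 <1
  x=-2.833: |R|=0.39641 <1
  x=-2.199: |R|=0.14422 <1
  x=-3.926: |R|=1.35552 >1
  x=-3.799: |R|=1.21000 >1
Interval (-3.6000, 0).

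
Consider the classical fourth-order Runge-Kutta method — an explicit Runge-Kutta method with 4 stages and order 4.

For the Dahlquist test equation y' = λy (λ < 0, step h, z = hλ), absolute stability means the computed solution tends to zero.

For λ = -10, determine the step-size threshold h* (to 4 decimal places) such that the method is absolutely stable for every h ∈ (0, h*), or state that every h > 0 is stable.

Test eqn y'=λy, z=hλ:
  order 4, 4-stage ⇒ R(z)=1+z+z^2/2+z^3/6+z^4/24
  (e.g. R(-1.43)=0.27932, |R|=0.27932)

Find x<0 with |R(x)|<1.
x=-1.43: |R|=0.2793
|R(-1.48)|=0.2748 |R(-1.11)|=0.3414 |R(-0.77)|=0.4650
Bisect:
  x_lo=-3.3606 |R|=2.2750  x_hi=-0.2713 |R|=0.7624
  mid=-1.81593 |R|=0.28793 →hi
  mid=-2.58825 |R|=0.74135 →hi
  mid=-2.97441 |R|=1.32464 →lo
  mid=-2.78133 |R|=0.99405 →hi
  mid=-2.87787 |R|=1.14879 →lo
  mid=-2.82960 |R|=1.06889 →lo
  mid=-2.80547 |R|=1.03085 →lo
  mid=-2.79340 |R|=1.01229 →lo
  ...
  [-2.78548,-2.78529] ⇒ x*=-2.7853
Interval (-2.7853, 0).

(-2.7853,0); λ=-10 ⇒ h* = 0.2785.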